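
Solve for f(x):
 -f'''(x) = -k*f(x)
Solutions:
 f(x) = C1*exp(k^(1/3)*x) + C2*exp(k^(1/3)*x*(-1 + sqrt(3)*I)/2) + C3*exp(-k^(1/3)*x*(1 + sqrt(3)*I)/2)


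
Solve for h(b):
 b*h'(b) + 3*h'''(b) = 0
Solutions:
 h(b) = C1 + Integral(C2*airyai(-3^(2/3)*b/3) + C3*airybi(-3^(2/3)*b/3), b)


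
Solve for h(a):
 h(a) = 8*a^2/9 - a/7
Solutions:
 h(a) = a*(56*a - 9)/63


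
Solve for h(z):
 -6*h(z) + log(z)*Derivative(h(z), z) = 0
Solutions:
 h(z) = C1*exp(6*li(z))


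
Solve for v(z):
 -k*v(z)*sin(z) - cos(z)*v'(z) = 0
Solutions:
 v(z) = C1*exp(k*log(cos(z)))


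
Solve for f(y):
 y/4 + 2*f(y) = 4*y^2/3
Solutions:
 f(y) = y*(16*y - 3)/24


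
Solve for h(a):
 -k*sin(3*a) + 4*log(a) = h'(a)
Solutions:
 h(a) = C1 + 4*a*log(a) - 4*a + k*cos(3*a)/3


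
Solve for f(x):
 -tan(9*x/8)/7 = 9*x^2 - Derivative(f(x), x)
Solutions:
 f(x) = C1 + 3*x^3 - 8*log(cos(9*x/8))/63


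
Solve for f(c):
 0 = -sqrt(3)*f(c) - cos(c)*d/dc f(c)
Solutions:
 f(c) = C1*(sin(c) - 1)^(sqrt(3)/2)/(sin(c) + 1)^(sqrt(3)/2)


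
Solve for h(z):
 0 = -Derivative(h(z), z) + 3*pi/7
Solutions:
 h(z) = C1 + 3*pi*z/7


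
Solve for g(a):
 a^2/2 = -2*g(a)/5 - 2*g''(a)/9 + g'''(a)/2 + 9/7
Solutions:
 g(a) = C1*exp(a*(-2^(1/3)*5^(2/3)*(81*sqrt(60009) + 19843)^(1/3) - 40*2^(2/3)*5^(1/3)/(81*sqrt(60009) + 19843)^(1/3) + 40)/270)*sin(10^(1/3)*sqrt(3)*a*(-5^(1/3)*(81*sqrt(60009) + 19843)^(1/3) + 40*2^(1/3)/(81*sqrt(60009) + 19843)^(1/3))/270) + C2*exp(a*(-2^(1/3)*5^(2/3)*(81*sqrt(60009) + 19843)^(1/3) - 40*2^(2/3)*5^(1/3)/(81*sqrt(60009) + 19843)^(1/3) + 40)/270)*cos(10^(1/3)*sqrt(3)*a*(-5^(1/3)*(81*sqrt(60009) + 19843)^(1/3) + 40*2^(1/3)/(81*sqrt(60009) + 19843)^(1/3))/270) + C3*exp(a*(40*2^(2/3)*5^(1/3)/(81*sqrt(60009) + 19843)^(1/3) + 20 + 2^(1/3)*5^(2/3)*(81*sqrt(60009) + 19843)^(1/3))/135) - 5*a^2/4 + 290/63


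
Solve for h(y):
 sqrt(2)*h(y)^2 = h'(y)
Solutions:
 h(y) = -1/(C1 + sqrt(2)*y)


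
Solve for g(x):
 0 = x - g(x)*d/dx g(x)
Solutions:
 g(x) = -sqrt(C1 + x^2)
 g(x) = sqrt(C1 + x^2)


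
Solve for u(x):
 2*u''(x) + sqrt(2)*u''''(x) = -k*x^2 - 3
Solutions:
 u(x) = C1 + C2*x + C3*sin(2^(1/4)*x) + C4*cos(2^(1/4)*x) - k*x^4/24 + x^2*(sqrt(2)*k - 3)/4


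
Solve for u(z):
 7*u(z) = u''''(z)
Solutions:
 u(z) = C1*exp(-7^(1/4)*z) + C2*exp(7^(1/4)*z) + C3*sin(7^(1/4)*z) + C4*cos(7^(1/4)*z)


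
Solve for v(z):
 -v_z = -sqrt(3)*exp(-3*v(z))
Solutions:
 v(z) = log(C1 + 3*sqrt(3)*z)/3
 v(z) = log((-3^(1/3) - 3^(5/6)*I)*(C1 + sqrt(3)*z)^(1/3)/2)
 v(z) = log((-3^(1/3) + 3^(5/6)*I)*(C1 + sqrt(3)*z)^(1/3)/2)


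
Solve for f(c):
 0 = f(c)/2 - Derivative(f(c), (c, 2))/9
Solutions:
 f(c) = C1*exp(-3*sqrt(2)*c/2) + C2*exp(3*sqrt(2)*c/2)


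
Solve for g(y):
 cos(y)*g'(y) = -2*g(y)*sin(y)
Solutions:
 g(y) = C1*cos(y)^2


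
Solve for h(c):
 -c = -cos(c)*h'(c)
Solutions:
 h(c) = C1 + Integral(c/cos(c), c)


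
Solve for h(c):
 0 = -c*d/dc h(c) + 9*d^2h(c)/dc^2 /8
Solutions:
 h(c) = C1 + C2*erfi(2*c/3)


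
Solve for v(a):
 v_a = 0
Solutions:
 v(a) = C1


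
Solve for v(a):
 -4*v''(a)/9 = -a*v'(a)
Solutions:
 v(a) = C1 + C2*erfi(3*sqrt(2)*a/4)


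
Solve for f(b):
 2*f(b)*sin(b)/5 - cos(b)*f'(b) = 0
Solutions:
 f(b) = C1/cos(b)^(2/5)


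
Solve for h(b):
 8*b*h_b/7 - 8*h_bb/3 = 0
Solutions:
 h(b) = C1 + C2*erfi(sqrt(42)*b/14)


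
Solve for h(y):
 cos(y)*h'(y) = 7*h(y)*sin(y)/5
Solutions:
 h(y) = C1/cos(y)^(7/5)


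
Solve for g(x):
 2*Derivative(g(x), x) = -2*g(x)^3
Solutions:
 g(x) = -sqrt(2)*sqrt(-1/(C1 - x))/2
 g(x) = sqrt(2)*sqrt(-1/(C1 - x))/2


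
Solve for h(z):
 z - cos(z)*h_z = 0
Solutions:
 h(z) = C1 + Integral(z/cos(z), z)


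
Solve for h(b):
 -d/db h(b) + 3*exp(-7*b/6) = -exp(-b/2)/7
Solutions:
 h(b) = C1 - 2*exp(-b/2)/7 - 18*exp(-7*b/6)/7


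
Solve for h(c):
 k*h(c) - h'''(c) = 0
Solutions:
 h(c) = C1*exp(c*k^(1/3)) + C2*exp(c*k^(1/3)*(-1 + sqrt(3)*I)/2) + C3*exp(-c*k^(1/3)*(1 + sqrt(3)*I)/2)


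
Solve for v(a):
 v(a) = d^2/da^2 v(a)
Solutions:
 v(a) = C1*exp(-a) + C2*exp(a)


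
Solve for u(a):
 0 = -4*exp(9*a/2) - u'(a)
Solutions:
 u(a) = C1 - 8*exp(9*a/2)/9


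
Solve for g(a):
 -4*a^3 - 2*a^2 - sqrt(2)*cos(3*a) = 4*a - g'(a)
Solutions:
 g(a) = C1 + a^4 + 2*a^3/3 + 2*a^2 + sqrt(2)*sin(3*a)/3


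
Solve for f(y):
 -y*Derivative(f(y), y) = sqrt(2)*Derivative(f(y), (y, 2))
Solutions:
 f(y) = C1 + C2*erf(2^(1/4)*y/2)


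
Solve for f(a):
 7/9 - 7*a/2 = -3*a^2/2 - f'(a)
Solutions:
 f(a) = C1 - a^3/2 + 7*a^2/4 - 7*a/9


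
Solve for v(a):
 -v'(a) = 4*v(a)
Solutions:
 v(a) = C1*exp(-4*a)


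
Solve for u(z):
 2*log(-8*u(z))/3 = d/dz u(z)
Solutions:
 -3*Integral(1/(log(-_y) + 3*log(2)), (_y, u(z)))/2 = C1 - z


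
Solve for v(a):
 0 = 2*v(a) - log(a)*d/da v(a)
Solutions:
 v(a) = C1*exp(2*li(a))


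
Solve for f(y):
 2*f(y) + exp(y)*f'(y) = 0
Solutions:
 f(y) = C1*exp(2*exp(-y))


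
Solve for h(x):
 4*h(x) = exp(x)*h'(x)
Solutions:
 h(x) = C1*exp(-4*exp(-x))


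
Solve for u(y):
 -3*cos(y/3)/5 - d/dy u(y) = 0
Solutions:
 u(y) = C1 - 9*sin(y/3)/5


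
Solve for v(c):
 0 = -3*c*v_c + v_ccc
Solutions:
 v(c) = C1 + Integral(C2*airyai(3^(1/3)*c) + C3*airybi(3^(1/3)*c), c)


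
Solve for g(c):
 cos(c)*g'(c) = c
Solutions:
 g(c) = C1 + Integral(c/cos(c), c)


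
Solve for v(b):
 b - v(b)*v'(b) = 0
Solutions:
 v(b) = -sqrt(C1 + b^2)
 v(b) = sqrt(C1 + b^2)


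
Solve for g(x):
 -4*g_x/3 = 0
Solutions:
 g(x) = C1


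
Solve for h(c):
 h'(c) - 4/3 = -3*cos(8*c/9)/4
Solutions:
 h(c) = C1 + 4*c/3 - 27*sin(8*c/9)/32


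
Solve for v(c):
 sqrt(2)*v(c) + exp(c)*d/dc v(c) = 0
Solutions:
 v(c) = C1*exp(sqrt(2)*exp(-c))


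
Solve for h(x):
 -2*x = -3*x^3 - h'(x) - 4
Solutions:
 h(x) = C1 - 3*x^4/4 + x^2 - 4*x


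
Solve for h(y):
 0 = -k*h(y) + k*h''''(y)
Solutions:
 h(y) = C1*exp(-y) + C2*exp(y) + C3*sin(y) + C4*cos(y)


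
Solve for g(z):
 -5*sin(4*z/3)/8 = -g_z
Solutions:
 g(z) = C1 - 15*cos(4*z/3)/32


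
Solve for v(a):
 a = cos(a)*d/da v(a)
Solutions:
 v(a) = C1 + Integral(a/cos(a), a)


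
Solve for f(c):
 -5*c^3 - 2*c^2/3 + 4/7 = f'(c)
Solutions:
 f(c) = C1 - 5*c^4/4 - 2*c^3/9 + 4*c/7


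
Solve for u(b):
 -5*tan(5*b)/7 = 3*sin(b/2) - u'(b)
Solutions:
 u(b) = C1 - log(cos(5*b))/7 - 6*cos(b/2)


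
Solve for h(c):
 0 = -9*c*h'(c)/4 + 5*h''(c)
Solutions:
 h(c) = C1 + C2*erfi(3*sqrt(10)*c/20)


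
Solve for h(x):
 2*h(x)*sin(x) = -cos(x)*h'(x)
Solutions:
 h(x) = C1*cos(x)^2


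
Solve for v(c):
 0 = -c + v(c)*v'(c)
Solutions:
 v(c) = -sqrt(C1 + c^2)
 v(c) = sqrt(C1 + c^2)


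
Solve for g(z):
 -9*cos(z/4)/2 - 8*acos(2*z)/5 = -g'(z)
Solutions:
 g(z) = C1 + 8*z*acos(2*z)/5 - 4*sqrt(1 - 4*z^2)/5 + 18*sin(z/4)


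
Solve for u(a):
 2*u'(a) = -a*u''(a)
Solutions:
 u(a) = C1 + C2/a


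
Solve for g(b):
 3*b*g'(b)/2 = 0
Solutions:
 g(b) = C1


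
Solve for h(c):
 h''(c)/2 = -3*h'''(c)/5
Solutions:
 h(c) = C1 + C2*c + C3*exp(-5*c/6)


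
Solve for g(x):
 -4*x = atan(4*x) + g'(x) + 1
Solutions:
 g(x) = C1 - 2*x^2 - x*atan(4*x) - x + log(16*x^2 + 1)/8


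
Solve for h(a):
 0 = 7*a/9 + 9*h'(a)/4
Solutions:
 h(a) = C1 - 14*a^2/81


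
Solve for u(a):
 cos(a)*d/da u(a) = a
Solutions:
 u(a) = C1 + Integral(a/cos(a), a)


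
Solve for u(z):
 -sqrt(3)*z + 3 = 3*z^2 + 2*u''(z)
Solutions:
 u(z) = C1 + C2*z - z^4/8 - sqrt(3)*z^3/12 + 3*z^2/4


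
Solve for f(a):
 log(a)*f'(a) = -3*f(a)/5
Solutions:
 f(a) = C1*exp(-3*li(a)/5)


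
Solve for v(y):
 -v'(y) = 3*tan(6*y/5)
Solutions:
 v(y) = C1 + 5*log(cos(6*y/5))/2


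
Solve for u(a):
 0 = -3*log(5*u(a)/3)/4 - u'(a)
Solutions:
 -4*Integral(1/(-log(_y) - log(5) + log(3)), (_y, u(a)))/3 = C1 - a


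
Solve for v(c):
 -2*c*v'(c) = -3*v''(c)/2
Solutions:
 v(c) = C1 + C2*erfi(sqrt(6)*c/3)


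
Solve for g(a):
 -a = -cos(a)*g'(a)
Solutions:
 g(a) = C1 + Integral(a/cos(a), a)


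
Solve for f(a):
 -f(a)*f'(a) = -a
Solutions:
 f(a) = -sqrt(C1 + a^2)
 f(a) = sqrt(C1 + a^2)


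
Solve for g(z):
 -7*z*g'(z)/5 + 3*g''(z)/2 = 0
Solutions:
 g(z) = C1 + C2*erfi(sqrt(105)*z/15)


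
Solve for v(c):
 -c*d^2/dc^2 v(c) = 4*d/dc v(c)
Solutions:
 v(c) = C1 + C2/c^3


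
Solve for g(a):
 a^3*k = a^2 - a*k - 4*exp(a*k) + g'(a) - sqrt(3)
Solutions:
 g(a) = C1 + a^4*k/4 - a^3/3 + a^2*k/2 + sqrt(3)*a + 4*exp(a*k)/k


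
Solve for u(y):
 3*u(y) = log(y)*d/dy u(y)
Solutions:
 u(y) = C1*exp(3*li(y))


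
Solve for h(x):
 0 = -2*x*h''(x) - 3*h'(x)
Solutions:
 h(x) = C1 + C2/sqrt(x)


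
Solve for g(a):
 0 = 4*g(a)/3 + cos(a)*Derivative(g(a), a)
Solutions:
 g(a) = C1*(sin(a) - 1)^(2/3)/(sin(a) + 1)^(2/3)


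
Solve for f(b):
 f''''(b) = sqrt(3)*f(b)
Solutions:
 f(b) = C1*exp(-3^(1/8)*b) + C2*exp(3^(1/8)*b) + C3*sin(3^(1/8)*b) + C4*cos(3^(1/8)*b)


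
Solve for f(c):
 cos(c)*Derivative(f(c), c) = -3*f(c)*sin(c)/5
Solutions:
 f(c) = C1*cos(c)^(3/5)


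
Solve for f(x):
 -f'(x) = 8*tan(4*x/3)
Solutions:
 f(x) = C1 + 6*log(cos(4*x/3))


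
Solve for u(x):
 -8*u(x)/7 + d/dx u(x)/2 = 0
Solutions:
 u(x) = C1*exp(16*x/7)


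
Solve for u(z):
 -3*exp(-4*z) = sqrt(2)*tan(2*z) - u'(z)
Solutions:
 u(z) = C1 + sqrt(2)*log(tan(2*z)^2 + 1)/4 - 3*exp(-4*z)/4


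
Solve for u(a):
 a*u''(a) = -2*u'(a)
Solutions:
 u(a) = C1 + C2/a


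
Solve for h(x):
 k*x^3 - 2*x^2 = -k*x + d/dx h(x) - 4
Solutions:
 h(x) = C1 + k*x^4/4 + k*x^2/2 - 2*x^3/3 + 4*x


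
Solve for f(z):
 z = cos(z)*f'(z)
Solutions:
 f(z) = C1 + Integral(z/cos(z), z)


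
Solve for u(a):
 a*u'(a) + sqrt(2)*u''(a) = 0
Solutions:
 u(a) = C1 + C2*erf(2^(1/4)*a/2)


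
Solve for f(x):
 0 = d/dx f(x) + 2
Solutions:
 f(x) = C1 - 2*x


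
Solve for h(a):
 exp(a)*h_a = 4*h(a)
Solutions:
 h(a) = C1*exp(-4*exp(-a))


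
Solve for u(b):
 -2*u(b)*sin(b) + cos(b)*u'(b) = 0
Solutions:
 u(b) = C1/cos(b)^2


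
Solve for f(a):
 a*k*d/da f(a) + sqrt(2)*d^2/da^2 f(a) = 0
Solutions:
 f(a) = Piecewise((-2^(3/4)*sqrt(pi)*C1*erf(2^(1/4)*a*sqrt(k)/2)/(2*sqrt(k)) - C2, (k > 0) | (k < 0)), (-C1*a - C2, True))


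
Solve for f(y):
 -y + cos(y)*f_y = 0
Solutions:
 f(y) = C1 + Integral(y/cos(y), y)


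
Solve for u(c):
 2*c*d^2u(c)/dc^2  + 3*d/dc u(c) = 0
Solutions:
 u(c) = C1 + C2/sqrt(c)


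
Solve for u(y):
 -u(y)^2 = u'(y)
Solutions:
 u(y) = 1/(C1 + y)


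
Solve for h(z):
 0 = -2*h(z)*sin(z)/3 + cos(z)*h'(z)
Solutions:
 h(z) = C1/cos(z)^(2/3)


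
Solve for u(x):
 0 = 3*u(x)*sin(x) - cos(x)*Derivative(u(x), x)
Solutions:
 u(x) = C1/cos(x)^3


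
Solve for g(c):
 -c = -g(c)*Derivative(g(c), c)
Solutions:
 g(c) = -sqrt(C1 + c^2)
 g(c) = sqrt(C1 + c^2)


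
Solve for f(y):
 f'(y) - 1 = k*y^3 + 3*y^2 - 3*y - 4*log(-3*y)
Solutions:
 f(y) = C1 + k*y^4/4 + y^3 - 3*y^2/2 - 4*y*log(-y) + y*(5 - 4*log(3))


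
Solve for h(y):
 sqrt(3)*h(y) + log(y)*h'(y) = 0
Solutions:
 h(y) = C1*exp(-sqrt(3)*li(y))


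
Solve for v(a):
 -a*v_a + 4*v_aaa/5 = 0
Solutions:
 v(a) = C1 + Integral(C2*airyai(10^(1/3)*a/2) + C3*airybi(10^(1/3)*a/2), a)


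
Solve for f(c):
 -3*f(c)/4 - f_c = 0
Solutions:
 f(c) = C1*exp(-3*c/4)


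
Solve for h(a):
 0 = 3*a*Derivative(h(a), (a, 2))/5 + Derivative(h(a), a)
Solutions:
 h(a) = C1 + C2/a^(2/3)


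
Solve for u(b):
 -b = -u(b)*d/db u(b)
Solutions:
 u(b) = -sqrt(C1 + b^2)
 u(b) = sqrt(C1 + b^2)


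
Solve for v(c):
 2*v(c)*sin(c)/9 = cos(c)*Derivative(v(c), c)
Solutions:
 v(c) = C1/cos(c)^(2/9)


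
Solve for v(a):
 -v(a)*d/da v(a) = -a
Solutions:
 v(a) = -sqrt(C1 + a^2)
 v(a) = sqrt(C1 + a^2)


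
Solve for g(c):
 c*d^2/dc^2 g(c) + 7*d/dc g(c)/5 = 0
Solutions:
 g(c) = C1 + C2/c^(2/5)


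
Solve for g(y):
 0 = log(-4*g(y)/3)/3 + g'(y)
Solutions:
 3*Integral(1/(log(-_y) - log(3) + 2*log(2)), (_y, g(y))) = C1 - y


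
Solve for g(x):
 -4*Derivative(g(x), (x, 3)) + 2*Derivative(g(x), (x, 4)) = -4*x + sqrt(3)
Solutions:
 g(x) = C1 + C2*x + C3*x^2 + C4*exp(2*x) + x^4/24 + x^3*(2 - sqrt(3))/24


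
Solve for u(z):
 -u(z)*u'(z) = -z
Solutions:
 u(z) = -sqrt(C1 + z^2)
 u(z) = sqrt(C1 + z^2)


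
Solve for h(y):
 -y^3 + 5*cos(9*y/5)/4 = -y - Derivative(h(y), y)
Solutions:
 h(y) = C1 + y^4/4 - y^2/2 - 25*sin(9*y/5)/36


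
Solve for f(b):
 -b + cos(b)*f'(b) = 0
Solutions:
 f(b) = C1 + Integral(b/cos(b), b)


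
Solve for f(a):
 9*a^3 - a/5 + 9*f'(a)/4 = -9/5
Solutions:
 f(a) = C1 - a^4 + 2*a^2/45 - 4*a/5


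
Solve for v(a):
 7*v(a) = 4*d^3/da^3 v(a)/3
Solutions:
 v(a) = C3*exp(42^(1/3)*a/2) + (C1*sin(14^(1/3)*3^(5/6)*a/4) + C2*cos(14^(1/3)*3^(5/6)*a/4))*exp(-42^(1/3)*a/4)


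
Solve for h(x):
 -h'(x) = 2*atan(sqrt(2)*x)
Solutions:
 h(x) = C1 - 2*x*atan(sqrt(2)*x) + sqrt(2)*log(2*x^2 + 1)/2


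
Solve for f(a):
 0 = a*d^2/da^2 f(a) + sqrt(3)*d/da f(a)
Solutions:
 f(a) = C1 + C2*a^(1 - sqrt(3))


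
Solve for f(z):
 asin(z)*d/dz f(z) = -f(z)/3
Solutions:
 f(z) = C1*exp(-Integral(1/asin(z), z)/3)


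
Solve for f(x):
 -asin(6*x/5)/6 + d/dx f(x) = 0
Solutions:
 f(x) = C1 + x*asin(6*x/5)/6 + sqrt(25 - 36*x^2)/36


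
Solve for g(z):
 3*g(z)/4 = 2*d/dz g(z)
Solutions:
 g(z) = C1*exp(3*z/8)


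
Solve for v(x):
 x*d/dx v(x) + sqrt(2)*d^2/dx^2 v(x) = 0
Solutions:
 v(x) = C1 + C2*erf(2^(1/4)*x/2)


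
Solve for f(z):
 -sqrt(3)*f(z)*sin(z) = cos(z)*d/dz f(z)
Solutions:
 f(z) = C1*cos(z)^(sqrt(3))


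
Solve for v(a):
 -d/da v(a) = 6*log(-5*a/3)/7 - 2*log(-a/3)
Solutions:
 v(a) = C1 + 8*a*log(-a)/7 + a*(-log(46875)/7 - 8/7 - log(3))


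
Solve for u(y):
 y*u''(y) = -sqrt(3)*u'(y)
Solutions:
 u(y) = C1 + C2*y^(1 - sqrt(3))


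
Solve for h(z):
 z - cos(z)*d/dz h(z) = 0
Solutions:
 h(z) = C1 + Integral(z/cos(z), z)


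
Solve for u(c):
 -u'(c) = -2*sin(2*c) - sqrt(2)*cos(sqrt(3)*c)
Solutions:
 u(c) = C1 + sqrt(6)*sin(sqrt(3)*c)/3 - cos(2*c)


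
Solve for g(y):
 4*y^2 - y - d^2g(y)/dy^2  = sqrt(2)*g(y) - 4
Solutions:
 g(y) = C1*sin(2^(1/4)*y) + C2*cos(2^(1/4)*y) + 2*sqrt(2)*y^2 - sqrt(2)*y/2 - 4 + 2*sqrt(2)


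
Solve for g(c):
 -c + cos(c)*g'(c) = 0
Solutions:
 g(c) = C1 + Integral(c/cos(c), c)


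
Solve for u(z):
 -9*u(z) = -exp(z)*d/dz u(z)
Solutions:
 u(z) = C1*exp(-9*exp(-z))


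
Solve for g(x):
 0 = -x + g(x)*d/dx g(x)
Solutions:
 g(x) = -sqrt(C1 + x^2)
 g(x) = sqrt(C1 + x^2)


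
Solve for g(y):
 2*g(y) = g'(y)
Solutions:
 g(y) = C1*exp(2*y)


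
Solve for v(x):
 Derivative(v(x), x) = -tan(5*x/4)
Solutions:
 v(x) = C1 + 4*log(cos(5*x/4))/5


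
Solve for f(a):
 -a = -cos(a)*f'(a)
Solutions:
 f(a) = C1 + Integral(a/cos(a), a)


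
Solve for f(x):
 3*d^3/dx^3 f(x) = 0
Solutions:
 f(x) = C1 + C2*x + C3*x^2


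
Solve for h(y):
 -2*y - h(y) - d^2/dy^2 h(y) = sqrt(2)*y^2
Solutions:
 h(y) = C1*sin(y) + C2*cos(y) - sqrt(2)*y^2 - 2*y + 2*sqrt(2)


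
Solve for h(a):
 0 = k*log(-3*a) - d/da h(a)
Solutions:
 h(a) = C1 + a*k*log(-a) + a*k*(-1 + log(3))


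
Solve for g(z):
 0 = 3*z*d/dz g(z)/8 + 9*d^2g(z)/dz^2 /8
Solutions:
 g(z) = C1 + C2*erf(sqrt(6)*z/6)


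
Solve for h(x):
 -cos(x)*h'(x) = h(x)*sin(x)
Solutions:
 h(x) = C1*cos(x)


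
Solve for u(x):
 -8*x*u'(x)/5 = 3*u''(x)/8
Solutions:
 u(x) = C1 + C2*erf(4*sqrt(30)*x/15)


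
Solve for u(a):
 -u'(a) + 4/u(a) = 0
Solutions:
 u(a) = -sqrt(C1 + 8*a)
 u(a) = sqrt(C1 + 8*a)


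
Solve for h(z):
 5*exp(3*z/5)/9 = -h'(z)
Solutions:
 h(z) = C1 - 25*exp(3*z/5)/27


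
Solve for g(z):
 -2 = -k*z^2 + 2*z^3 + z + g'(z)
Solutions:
 g(z) = C1 + k*z^3/3 - z^4/2 - z^2/2 - 2*z


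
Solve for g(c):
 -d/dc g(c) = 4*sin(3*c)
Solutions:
 g(c) = C1 + 4*cos(3*c)/3


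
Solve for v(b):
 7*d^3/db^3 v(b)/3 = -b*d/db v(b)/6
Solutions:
 v(b) = C1 + Integral(C2*airyai(-14^(2/3)*b/14) + C3*airybi(-14^(2/3)*b/14), b)


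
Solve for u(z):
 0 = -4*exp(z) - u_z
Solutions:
 u(z) = C1 - 4*exp(z)


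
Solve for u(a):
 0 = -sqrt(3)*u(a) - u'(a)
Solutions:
 u(a) = C1*exp(-sqrt(3)*a)


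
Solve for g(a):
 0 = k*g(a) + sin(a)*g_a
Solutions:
 g(a) = C1*exp(k*(-log(cos(a) - 1) + log(cos(a) + 1))/2)


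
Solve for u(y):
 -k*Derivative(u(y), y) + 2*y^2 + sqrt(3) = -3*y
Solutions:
 u(y) = C1 + 2*y^3/(3*k) + 3*y^2/(2*k) + sqrt(3)*y/k


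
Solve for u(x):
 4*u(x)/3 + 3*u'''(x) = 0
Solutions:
 u(x) = C3*exp(-2^(2/3)*3^(1/3)*x/3) + (C1*sin(2^(2/3)*3^(5/6)*x/6) + C2*cos(2^(2/3)*3^(5/6)*x/6))*exp(2^(2/3)*3^(1/3)*x/6)


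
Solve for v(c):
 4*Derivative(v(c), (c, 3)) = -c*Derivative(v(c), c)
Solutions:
 v(c) = C1 + Integral(C2*airyai(-2^(1/3)*c/2) + C3*airybi(-2^(1/3)*c/2), c)


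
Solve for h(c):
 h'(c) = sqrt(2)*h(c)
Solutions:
 h(c) = C1*exp(sqrt(2)*c)


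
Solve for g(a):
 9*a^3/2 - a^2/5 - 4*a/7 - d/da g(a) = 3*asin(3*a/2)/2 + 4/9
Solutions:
 g(a) = C1 + 9*a^4/8 - a^3/15 - 2*a^2/7 - 3*a*asin(3*a/2)/2 - 4*a/9 - sqrt(4 - 9*a^2)/2


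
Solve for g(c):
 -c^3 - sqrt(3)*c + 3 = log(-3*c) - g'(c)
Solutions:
 g(c) = C1 + c^4/4 + sqrt(3)*c^2/2 + c*log(-c) + c*(-4 + log(3))


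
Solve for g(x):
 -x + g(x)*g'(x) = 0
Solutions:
 g(x) = -sqrt(C1 + x^2)
 g(x) = sqrt(C1 + x^2)


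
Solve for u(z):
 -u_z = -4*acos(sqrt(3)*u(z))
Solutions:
 Integral(1/acos(sqrt(3)*_y), (_y, u(z))) = C1 + 4*z


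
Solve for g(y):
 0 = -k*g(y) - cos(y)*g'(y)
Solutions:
 g(y) = C1*exp(k*(log(sin(y) - 1) - log(sin(y) + 1))/2)


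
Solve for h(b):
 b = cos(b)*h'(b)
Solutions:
 h(b) = C1 + Integral(b/cos(b), b)


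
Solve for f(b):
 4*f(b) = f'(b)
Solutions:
 f(b) = C1*exp(4*b)


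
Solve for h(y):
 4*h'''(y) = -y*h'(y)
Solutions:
 h(y) = C1 + Integral(C2*airyai(-2^(1/3)*y/2) + C3*airybi(-2^(1/3)*y/2), y)


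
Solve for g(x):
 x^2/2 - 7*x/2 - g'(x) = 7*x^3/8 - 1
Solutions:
 g(x) = C1 - 7*x^4/32 + x^3/6 - 7*x^2/4 + x


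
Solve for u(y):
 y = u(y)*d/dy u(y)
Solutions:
 u(y) = -sqrt(C1 + y^2)
 u(y) = sqrt(C1 + y^2)


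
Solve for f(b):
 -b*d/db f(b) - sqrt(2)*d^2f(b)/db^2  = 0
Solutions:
 f(b) = C1 + C2*erf(2^(1/4)*b/2)


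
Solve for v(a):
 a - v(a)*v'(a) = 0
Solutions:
 v(a) = -sqrt(C1 + a^2)
 v(a) = sqrt(C1 + a^2)


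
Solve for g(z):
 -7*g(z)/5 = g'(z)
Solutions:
 g(z) = C1*exp(-7*z/5)


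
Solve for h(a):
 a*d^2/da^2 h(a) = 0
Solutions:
 h(a) = C1 + C2*a


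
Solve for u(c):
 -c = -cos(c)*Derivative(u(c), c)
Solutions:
 u(c) = C1 + Integral(c/cos(c), c)


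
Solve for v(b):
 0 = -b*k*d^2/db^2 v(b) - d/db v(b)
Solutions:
 v(b) = C1 + b^(((re(k) - 1)*re(k) + im(k)^2)/(re(k)^2 + im(k)^2))*(C2*sin(log(b)*Abs(im(k))/(re(k)^2 + im(k)^2)) + C3*cos(log(b)*im(k)/(re(k)^2 + im(k)^2)))


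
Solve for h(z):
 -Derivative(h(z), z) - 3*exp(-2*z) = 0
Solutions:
 h(z) = C1 + 3*exp(-2*z)/2


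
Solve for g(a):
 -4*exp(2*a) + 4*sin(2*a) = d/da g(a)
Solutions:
 g(a) = C1 - 2*exp(2*a) - 2*cos(2*a)


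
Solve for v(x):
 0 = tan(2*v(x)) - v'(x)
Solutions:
 v(x) = -asin(C1*exp(2*x))/2 + pi/2
 v(x) = asin(C1*exp(2*x))/2


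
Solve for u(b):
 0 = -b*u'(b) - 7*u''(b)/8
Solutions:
 u(b) = C1 + C2*erf(2*sqrt(7)*b/7)


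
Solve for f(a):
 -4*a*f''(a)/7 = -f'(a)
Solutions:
 f(a) = C1 + C2*a^(11/4)


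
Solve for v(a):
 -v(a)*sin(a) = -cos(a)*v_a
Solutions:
 v(a) = C1/cos(a)


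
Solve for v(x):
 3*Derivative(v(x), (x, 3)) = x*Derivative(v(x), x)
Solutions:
 v(x) = C1 + Integral(C2*airyai(3^(2/3)*x/3) + C3*airybi(3^(2/3)*x/3), x)


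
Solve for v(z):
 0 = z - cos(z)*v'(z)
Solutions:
 v(z) = C1 + Integral(z/cos(z), z)


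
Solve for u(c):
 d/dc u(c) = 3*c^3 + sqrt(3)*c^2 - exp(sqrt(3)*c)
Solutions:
 u(c) = C1 + 3*c^4/4 + sqrt(3)*c^3/3 - sqrt(3)*exp(sqrt(3)*c)/3


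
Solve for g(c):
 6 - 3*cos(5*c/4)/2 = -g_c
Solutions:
 g(c) = C1 - 6*c + 6*sin(5*c/4)/5


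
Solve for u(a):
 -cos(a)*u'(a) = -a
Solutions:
 u(a) = C1 + Integral(a/cos(a), a)


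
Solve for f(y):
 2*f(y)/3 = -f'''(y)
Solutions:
 f(y) = C3*exp(-2^(1/3)*3^(2/3)*y/3) + (C1*sin(2^(1/3)*3^(1/6)*y/2) + C2*cos(2^(1/3)*3^(1/6)*y/2))*exp(2^(1/3)*3^(2/3)*y/6)


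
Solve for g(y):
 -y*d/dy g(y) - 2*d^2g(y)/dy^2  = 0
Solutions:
 g(y) = C1 + C2*erf(y/2)


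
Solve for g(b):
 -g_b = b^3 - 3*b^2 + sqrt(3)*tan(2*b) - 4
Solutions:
 g(b) = C1 - b^4/4 + b^3 + 4*b + sqrt(3)*log(cos(2*b))/2


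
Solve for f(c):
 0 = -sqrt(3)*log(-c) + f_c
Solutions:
 f(c) = C1 + sqrt(3)*c*log(-c) - sqrt(3)*c


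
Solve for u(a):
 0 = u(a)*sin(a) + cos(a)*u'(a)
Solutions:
 u(a) = C1*cos(a)


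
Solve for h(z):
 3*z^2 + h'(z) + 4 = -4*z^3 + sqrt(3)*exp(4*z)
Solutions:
 h(z) = C1 - z^4 - z^3 - 4*z + sqrt(3)*exp(4*z)/4


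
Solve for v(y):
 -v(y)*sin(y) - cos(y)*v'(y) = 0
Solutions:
 v(y) = C1*cos(y)


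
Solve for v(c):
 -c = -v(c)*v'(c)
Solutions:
 v(c) = -sqrt(C1 + c^2)
 v(c) = sqrt(C1 + c^2)


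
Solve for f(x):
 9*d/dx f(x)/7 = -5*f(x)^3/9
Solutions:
 f(x) = -9*sqrt(2)*sqrt(-1/(C1 - 35*x))/2
 f(x) = 9*sqrt(2)*sqrt(-1/(C1 - 35*x))/2


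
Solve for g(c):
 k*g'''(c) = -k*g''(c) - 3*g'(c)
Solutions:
 g(c) = C1 + C2*exp(c*(-1 + sqrt(k*(k - 12))/k)/2) + C3*exp(-c*(1 + sqrt(k*(k - 12))/k)/2)


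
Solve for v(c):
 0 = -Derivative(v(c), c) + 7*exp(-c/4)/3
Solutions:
 v(c) = C1 - 28*exp(-c/4)/3


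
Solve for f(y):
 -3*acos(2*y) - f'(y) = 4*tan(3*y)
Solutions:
 f(y) = C1 - 3*y*acos(2*y) + 3*sqrt(1 - 4*y^2)/2 + 4*log(cos(3*y))/3


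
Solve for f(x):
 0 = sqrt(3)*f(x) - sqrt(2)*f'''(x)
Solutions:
 f(x) = C3*exp(2^(5/6)*3^(1/6)*x/2) + (C1*sin(2^(5/6)*3^(2/3)*x/4) + C2*cos(2^(5/6)*3^(2/3)*x/4))*exp(-2^(5/6)*3^(1/6)*x/4)


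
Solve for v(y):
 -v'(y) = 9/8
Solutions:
 v(y) = C1 - 9*y/8


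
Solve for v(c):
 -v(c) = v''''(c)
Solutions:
 v(c) = (C1*sin(sqrt(2)*c/2) + C2*cos(sqrt(2)*c/2))*exp(-sqrt(2)*c/2) + (C3*sin(sqrt(2)*c/2) + C4*cos(sqrt(2)*c/2))*exp(sqrt(2)*c/2)


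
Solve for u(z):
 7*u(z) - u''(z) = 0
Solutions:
 u(z) = C1*exp(-sqrt(7)*z) + C2*exp(sqrt(7)*z)


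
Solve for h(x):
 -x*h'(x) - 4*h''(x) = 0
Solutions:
 h(x) = C1 + C2*erf(sqrt(2)*x/4)


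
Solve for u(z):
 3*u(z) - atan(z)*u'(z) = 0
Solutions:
 u(z) = C1*exp(3*Integral(1/atan(z), z))


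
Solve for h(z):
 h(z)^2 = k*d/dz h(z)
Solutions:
 h(z) = -k/(C1*k + z)


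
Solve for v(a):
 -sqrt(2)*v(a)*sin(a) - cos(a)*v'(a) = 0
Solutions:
 v(a) = C1*cos(a)^(sqrt(2))


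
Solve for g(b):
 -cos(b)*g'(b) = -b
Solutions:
 g(b) = C1 + Integral(b/cos(b), b)


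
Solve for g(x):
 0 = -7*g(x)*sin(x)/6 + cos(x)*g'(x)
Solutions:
 g(x) = C1/cos(x)^(7/6)


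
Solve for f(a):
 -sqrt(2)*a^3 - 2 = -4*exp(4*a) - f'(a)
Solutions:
 f(a) = C1 + sqrt(2)*a^4/4 + 2*a - exp(4*a)


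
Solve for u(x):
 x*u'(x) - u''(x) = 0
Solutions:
 u(x) = C1 + C2*erfi(sqrt(2)*x/2)


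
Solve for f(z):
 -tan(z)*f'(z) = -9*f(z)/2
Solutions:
 f(z) = C1*sin(z)^(9/2)


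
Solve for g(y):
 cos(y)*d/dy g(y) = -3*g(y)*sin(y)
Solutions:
 g(y) = C1*cos(y)^3


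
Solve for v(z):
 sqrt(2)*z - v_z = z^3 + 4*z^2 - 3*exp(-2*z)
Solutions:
 v(z) = C1 - z^4/4 - 4*z^3/3 + sqrt(2)*z^2/2 - 3*exp(-2*z)/2


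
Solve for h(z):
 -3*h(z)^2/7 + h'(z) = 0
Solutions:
 h(z) = -7/(C1 + 3*z)


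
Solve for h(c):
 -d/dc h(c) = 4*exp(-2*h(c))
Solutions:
 h(c) = log(-sqrt(C1 - 8*c))
 h(c) = log(C1 - 8*c)/2


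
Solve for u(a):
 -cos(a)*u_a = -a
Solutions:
 u(a) = C1 + Integral(a/cos(a), a)


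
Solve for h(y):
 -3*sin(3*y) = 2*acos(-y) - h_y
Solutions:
 h(y) = C1 + 2*y*acos(-y) + 2*sqrt(1 - y^2) - cos(3*y)


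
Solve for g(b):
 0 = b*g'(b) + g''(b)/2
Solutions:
 g(b) = C1 + C2*erf(b)


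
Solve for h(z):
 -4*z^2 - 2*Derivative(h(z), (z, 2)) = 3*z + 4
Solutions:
 h(z) = C1 + C2*z - z^4/6 - z^3/4 - z^2


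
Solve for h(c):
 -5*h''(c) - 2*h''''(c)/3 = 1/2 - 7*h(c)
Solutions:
 h(c) = C1*exp(-c*sqrt(-15 + sqrt(393))/2) + C2*exp(c*sqrt(-15 + sqrt(393))/2) + C3*sin(c*sqrt(15 + sqrt(393))/2) + C4*cos(c*sqrt(15 + sqrt(393))/2) + 1/14


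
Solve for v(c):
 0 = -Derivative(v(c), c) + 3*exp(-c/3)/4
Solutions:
 v(c) = C1 - 9*exp(-c/3)/4


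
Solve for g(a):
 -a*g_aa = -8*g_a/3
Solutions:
 g(a) = C1 + C2*a^(11/3)


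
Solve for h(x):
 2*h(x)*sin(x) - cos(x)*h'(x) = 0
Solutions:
 h(x) = C1/cos(x)^2


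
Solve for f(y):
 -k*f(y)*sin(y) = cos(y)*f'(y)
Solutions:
 f(y) = C1*exp(k*log(cos(y)))


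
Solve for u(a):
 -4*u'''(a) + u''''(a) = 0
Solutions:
 u(a) = C1 + C2*a + C3*a^2 + C4*exp(4*a)


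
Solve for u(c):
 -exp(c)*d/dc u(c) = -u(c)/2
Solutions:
 u(c) = C1*exp(-exp(-c)/2)


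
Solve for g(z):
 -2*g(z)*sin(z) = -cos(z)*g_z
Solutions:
 g(z) = C1/cos(z)^2


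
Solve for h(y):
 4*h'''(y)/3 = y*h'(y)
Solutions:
 h(y) = C1 + Integral(C2*airyai(6^(1/3)*y/2) + C3*airybi(6^(1/3)*y/2), y)


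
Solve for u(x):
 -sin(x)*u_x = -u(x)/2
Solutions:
 u(x) = C1*(cos(x) - 1)^(1/4)/(cos(x) + 1)^(1/4)


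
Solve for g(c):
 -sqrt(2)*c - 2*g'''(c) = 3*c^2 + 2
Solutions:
 g(c) = C1 + C2*c + C3*c^2 - c^5/40 - sqrt(2)*c^4/48 - c^3/6


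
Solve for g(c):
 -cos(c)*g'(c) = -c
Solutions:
 g(c) = C1 + Integral(c/cos(c), c)


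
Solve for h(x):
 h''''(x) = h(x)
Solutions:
 h(x) = C1*exp(-x) + C2*exp(x) + C3*sin(x) + C4*cos(x)


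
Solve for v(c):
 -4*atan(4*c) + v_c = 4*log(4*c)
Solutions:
 v(c) = C1 + 4*c*log(c) + 4*c*atan(4*c) - 4*c + 8*c*log(2) - log(16*c^2 + 1)/2


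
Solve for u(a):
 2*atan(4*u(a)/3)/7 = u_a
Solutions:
 Integral(1/atan(4*_y/3), (_y, u(a))) = C1 + 2*a/7


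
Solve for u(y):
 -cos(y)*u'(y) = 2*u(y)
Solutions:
 u(y) = C1*(sin(y) - 1)/(sin(y) + 1)


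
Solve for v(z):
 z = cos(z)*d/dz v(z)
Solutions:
 v(z) = C1 + Integral(z/cos(z), z)


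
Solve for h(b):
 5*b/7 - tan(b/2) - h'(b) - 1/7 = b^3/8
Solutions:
 h(b) = C1 - b^4/32 + 5*b^2/14 - b/7 + 2*log(cos(b/2))


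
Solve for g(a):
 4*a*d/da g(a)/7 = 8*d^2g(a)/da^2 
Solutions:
 g(a) = C1 + C2*erfi(sqrt(7)*a/14)


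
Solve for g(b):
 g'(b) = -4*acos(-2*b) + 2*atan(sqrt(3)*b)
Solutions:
 g(b) = C1 - 4*b*acos(-2*b) + 2*b*atan(sqrt(3)*b) - 2*sqrt(1 - 4*b^2) - sqrt(3)*log(3*b^2 + 1)/3


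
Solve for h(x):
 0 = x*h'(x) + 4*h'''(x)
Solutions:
 h(x) = C1 + Integral(C2*airyai(-2^(1/3)*x/2) + C3*airybi(-2^(1/3)*x/2), x)


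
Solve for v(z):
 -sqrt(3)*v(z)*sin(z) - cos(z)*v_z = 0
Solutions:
 v(z) = C1*cos(z)^(sqrt(3))


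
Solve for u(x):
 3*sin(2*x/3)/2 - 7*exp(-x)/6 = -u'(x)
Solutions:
 u(x) = C1 + 9*cos(2*x/3)/4 - 7*exp(-x)/6


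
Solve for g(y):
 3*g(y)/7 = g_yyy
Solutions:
 g(y) = C3*exp(3^(1/3)*7^(2/3)*y/7) + (C1*sin(3^(5/6)*7^(2/3)*y/14) + C2*cos(3^(5/6)*7^(2/3)*y/14))*exp(-3^(1/3)*7^(2/3)*y/14)


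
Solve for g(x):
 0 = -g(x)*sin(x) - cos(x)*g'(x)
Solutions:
 g(x) = C1*cos(x)


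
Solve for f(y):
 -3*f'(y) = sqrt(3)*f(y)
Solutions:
 f(y) = C1*exp(-sqrt(3)*y/3)


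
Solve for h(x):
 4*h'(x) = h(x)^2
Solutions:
 h(x) = -4/(C1 + x)


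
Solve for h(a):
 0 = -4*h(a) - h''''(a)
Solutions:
 h(a) = (C1*sin(a) + C2*cos(a))*exp(-a) + (C3*sin(a) + C4*cos(a))*exp(a)


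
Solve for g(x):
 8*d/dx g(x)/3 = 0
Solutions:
 g(x) = C1


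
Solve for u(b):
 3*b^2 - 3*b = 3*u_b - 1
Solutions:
 u(b) = C1 + b^3/3 - b^2/2 + b/3


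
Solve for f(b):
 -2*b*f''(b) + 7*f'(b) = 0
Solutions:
 f(b) = C1 + C2*b^(9/2)


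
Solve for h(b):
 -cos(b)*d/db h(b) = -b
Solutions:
 h(b) = C1 + Integral(b/cos(b), b)


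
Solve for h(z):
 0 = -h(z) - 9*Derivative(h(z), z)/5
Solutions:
 h(z) = C1*exp(-5*z/9)


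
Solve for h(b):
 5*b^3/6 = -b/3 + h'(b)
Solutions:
 h(b) = C1 + 5*b^4/24 + b^2/6


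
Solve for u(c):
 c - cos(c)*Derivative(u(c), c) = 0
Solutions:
 u(c) = C1 + Integral(c/cos(c), c)


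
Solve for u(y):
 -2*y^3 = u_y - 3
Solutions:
 u(y) = C1 - y^4/2 + 3*y


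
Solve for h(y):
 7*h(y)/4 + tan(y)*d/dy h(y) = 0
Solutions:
 h(y) = C1/sin(y)^(7/4)


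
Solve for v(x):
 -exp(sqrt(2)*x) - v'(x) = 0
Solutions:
 v(x) = C1 - sqrt(2)*exp(sqrt(2)*x)/2


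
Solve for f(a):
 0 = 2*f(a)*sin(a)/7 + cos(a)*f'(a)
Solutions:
 f(a) = C1*cos(a)^(2/7)


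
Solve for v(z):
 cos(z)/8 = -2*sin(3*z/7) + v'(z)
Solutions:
 v(z) = C1 + sin(z)/8 - 14*cos(3*z/7)/3


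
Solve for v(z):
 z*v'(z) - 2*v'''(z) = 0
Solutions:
 v(z) = C1 + Integral(C2*airyai(2^(2/3)*z/2) + C3*airybi(2^(2/3)*z/2), z)


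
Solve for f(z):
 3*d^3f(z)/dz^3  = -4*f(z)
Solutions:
 f(z) = C3*exp(-6^(2/3)*z/3) + (C1*sin(2^(2/3)*3^(1/6)*z/2) + C2*cos(2^(2/3)*3^(1/6)*z/2))*exp(6^(2/3)*z/6)


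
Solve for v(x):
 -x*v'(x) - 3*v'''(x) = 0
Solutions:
 v(x) = C1 + Integral(C2*airyai(-3^(2/3)*x/3) + C3*airybi(-3^(2/3)*x/3), x)


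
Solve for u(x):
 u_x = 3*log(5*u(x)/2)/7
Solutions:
 7*Integral(1/(-log(_y) - log(5) + log(2)), (_y, u(x)))/3 = C1 - x


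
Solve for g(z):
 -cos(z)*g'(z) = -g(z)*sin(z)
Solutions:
 g(z) = C1/cos(z)


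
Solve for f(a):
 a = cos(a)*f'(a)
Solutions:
 f(a) = C1 + Integral(a/cos(a), a)


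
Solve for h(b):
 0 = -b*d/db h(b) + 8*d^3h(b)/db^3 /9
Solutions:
 h(b) = C1 + Integral(C2*airyai(3^(2/3)*b/2) + C3*airybi(3^(2/3)*b/2), b)


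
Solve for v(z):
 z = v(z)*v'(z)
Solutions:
 v(z) = -sqrt(C1 + z^2)
 v(z) = sqrt(C1 + z^2)


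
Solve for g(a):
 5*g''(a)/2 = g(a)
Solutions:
 g(a) = C1*exp(-sqrt(10)*a/5) + C2*exp(sqrt(10)*a/5)


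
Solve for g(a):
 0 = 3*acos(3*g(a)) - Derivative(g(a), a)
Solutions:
 Integral(1/acos(3*_y), (_y, g(a))) = C1 + 3*a


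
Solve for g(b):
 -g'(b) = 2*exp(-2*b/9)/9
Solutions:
 g(b) = C1 + exp(-2*b/9)


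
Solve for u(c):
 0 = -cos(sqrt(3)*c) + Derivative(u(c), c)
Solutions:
 u(c) = C1 + sqrt(3)*sin(sqrt(3)*c)/3


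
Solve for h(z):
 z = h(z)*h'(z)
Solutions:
 h(z) = -sqrt(C1 + z^2)
 h(z) = sqrt(C1 + z^2)


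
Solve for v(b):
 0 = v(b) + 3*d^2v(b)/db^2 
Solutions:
 v(b) = C1*sin(sqrt(3)*b/3) + C2*cos(sqrt(3)*b/3)


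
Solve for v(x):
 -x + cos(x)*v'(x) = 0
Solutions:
 v(x) = C1 + Integral(x/cos(x), x)


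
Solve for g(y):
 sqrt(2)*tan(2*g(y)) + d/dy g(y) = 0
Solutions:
 g(y) = -asin(C1*exp(-2*sqrt(2)*y))/2 + pi/2
 g(y) = asin(C1*exp(-2*sqrt(2)*y))/2


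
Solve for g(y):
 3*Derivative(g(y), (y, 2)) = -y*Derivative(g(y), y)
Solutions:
 g(y) = C1 + C2*erf(sqrt(6)*y/6)


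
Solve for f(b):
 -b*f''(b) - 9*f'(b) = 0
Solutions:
 f(b) = C1 + C2/b^8


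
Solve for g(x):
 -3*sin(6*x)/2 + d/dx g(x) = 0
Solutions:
 g(x) = C1 - cos(6*x)/4


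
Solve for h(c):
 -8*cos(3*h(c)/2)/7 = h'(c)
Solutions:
 8*c/7 - log(sin(3*h(c)/2) - 1)/3 + log(sin(3*h(c)/2) + 1)/3 = C1


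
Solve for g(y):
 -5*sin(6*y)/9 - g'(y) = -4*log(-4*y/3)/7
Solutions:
 g(y) = C1 + 4*y*log(-y)/7 - 4*y*log(3)/7 - 4*y/7 + 8*y*log(2)/7 + 5*cos(6*y)/54


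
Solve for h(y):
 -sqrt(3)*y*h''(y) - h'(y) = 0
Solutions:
 h(y) = C1 + C2*y^(1 - sqrt(3)/3)


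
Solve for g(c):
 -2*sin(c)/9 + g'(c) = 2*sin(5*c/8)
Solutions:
 g(c) = C1 - 16*cos(5*c/8)/5 - 2*cos(c)/9


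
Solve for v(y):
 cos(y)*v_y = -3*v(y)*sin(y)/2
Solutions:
 v(y) = C1*cos(y)^(3/2)


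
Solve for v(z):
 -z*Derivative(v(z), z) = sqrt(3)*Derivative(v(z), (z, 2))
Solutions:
 v(z) = C1 + C2*erf(sqrt(2)*3^(3/4)*z/6)


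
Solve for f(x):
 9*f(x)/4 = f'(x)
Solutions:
 f(x) = C1*exp(9*x/4)


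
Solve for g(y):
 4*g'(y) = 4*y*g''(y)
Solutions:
 g(y) = C1 + C2*y^2


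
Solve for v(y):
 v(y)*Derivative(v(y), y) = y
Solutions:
 v(y) = -sqrt(C1 + y^2)
 v(y) = sqrt(C1 + y^2)


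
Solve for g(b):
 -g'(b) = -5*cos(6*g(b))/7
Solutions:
 -5*b/7 - log(sin(6*g(b)) - 1)/12 + log(sin(6*g(b)) + 1)/12 = C1


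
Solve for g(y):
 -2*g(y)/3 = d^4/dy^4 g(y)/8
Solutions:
 g(y) = (C1*sin(sqrt(2)*3^(3/4)*y/3) + C2*cos(sqrt(2)*3^(3/4)*y/3))*exp(-sqrt(2)*3^(3/4)*y/3) + (C3*sin(sqrt(2)*3^(3/4)*y/3) + C4*cos(sqrt(2)*3^(3/4)*y/3))*exp(sqrt(2)*3^(3/4)*y/3)


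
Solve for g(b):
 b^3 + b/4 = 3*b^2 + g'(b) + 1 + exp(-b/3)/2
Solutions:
 g(b) = C1 + b^4/4 - b^3 + b^2/8 - b + 3*exp(-b/3)/2


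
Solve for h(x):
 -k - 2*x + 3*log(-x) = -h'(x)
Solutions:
 h(x) = C1 + x^2 + x*(k + 3) - 3*x*log(-x)


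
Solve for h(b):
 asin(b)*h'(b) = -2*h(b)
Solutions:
 h(b) = C1*exp(-2*Integral(1/asin(b), b))


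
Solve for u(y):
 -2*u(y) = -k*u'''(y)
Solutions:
 u(y) = C1*exp(2^(1/3)*y*(1/k)^(1/3)) + C2*exp(2^(1/3)*y*(-1 + sqrt(3)*I)*(1/k)^(1/3)/2) + C3*exp(-2^(1/3)*y*(1 + sqrt(3)*I)*(1/k)^(1/3)/2)


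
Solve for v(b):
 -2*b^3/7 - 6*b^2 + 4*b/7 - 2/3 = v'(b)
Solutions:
 v(b) = C1 - b^4/14 - 2*b^3 + 2*b^2/7 - 2*b/3


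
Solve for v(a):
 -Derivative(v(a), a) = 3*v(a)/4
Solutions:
 v(a) = C1*exp(-3*a/4)


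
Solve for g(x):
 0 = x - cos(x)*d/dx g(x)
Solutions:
 g(x) = C1 + Integral(x/cos(x), x)


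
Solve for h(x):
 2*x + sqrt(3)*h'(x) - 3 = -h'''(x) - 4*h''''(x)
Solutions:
 h(x) = C1 + C2*exp(x*(-2 + (1 + 216*sqrt(3) + sqrt(-1 + (1 + 216*sqrt(3))^2))^(-1/3) + (1 + 216*sqrt(3) + sqrt(-1 + (1 + 216*sqrt(3))^2))^(1/3))/24)*sin(sqrt(3)*x*(-(1 + 216*sqrt(3) + sqrt(-1 + (1 + 216*sqrt(3))^2))^(1/3) + (1 + 216*sqrt(3) + sqrt(-1 + (1 + 216*sqrt(3))^2))^(-1/3))/24) + C3*exp(x*(-2 + (1 + 216*sqrt(3) + sqrt(-1 + (1 + 216*sqrt(3))^2))^(-1/3) + (1 + 216*sqrt(3) + sqrt(-1 + (1 + 216*sqrt(3))^2))^(1/3))/24)*cos(sqrt(3)*x*(-(1 + 216*sqrt(3) + sqrt(-1 + (1 + 216*sqrt(3))^2))^(1/3) + (1 + 216*sqrt(3) + sqrt(-1 + (1 + 216*sqrt(3))^2))^(-1/3))/24) + C4*exp(-x*((1 + 216*sqrt(3) + sqrt(-1 + (1 + 216*sqrt(3))^2))^(-1/3) + 1 + (1 + 216*sqrt(3) + sqrt(-1 + (1 + 216*sqrt(3))^2))^(1/3))/12) - sqrt(3)*x^2/3 + sqrt(3)*x


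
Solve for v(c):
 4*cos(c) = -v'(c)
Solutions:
 v(c) = C1 - 4*sin(c)


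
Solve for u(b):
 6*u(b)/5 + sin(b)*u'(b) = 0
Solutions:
 u(b) = C1*(cos(b) + 1)^(3/5)/(cos(b) - 1)^(3/5)


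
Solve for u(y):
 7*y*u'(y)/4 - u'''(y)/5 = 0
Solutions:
 u(y) = C1 + Integral(C2*airyai(70^(1/3)*y/2) + C3*airybi(70^(1/3)*y/2), y)


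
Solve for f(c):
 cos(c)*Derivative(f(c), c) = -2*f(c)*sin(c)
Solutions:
 f(c) = C1*cos(c)^2


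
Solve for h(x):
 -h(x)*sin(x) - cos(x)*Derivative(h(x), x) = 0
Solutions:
 h(x) = C1*cos(x)


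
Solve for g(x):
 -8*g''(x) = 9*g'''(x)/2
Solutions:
 g(x) = C1 + C2*x + C3*exp(-16*x/9)


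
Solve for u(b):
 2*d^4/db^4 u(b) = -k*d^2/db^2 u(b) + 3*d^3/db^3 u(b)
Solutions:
 u(b) = C1 + C2*b + C3*exp(b*(3 - sqrt(9 - 8*k))/4) + C4*exp(b*(sqrt(9 - 8*k) + 3)/4)


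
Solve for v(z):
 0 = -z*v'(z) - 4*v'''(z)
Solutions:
 v(z) = C1 + Integral(C2*airyai(-2^(1/3)*z/2) + C3*airybi(-2^(1/3)*z/2), z)


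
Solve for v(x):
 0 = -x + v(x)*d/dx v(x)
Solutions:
 v(x) = -sqrt(C1 + x^2)
 v(x) = sqrt(C1 + x^2)


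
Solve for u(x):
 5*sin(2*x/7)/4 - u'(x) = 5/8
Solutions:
 u(x) = C1 - 5*x/8 - 35*cos(2*x/7)/8


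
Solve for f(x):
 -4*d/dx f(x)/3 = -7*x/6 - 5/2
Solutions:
 f(x) = C1 + 7*x^2/16 + 15*x/8


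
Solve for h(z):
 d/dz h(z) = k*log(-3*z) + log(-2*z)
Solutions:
 h(z) = C1 + z*(k + 1)*log(-z) + z*(-k + k*log(3) - 1 + log(2))


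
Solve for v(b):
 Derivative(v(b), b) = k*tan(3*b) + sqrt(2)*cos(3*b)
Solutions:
 v(b) = C1 - k*log(cos(3*b))/3 + sqrt(2)*sin(3*b)/3


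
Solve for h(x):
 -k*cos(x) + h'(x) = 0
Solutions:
 h(x) = C1 + k*sin(x)


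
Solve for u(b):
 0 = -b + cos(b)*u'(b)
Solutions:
 u(b) = C1 + Integral(b/cos(b), b)


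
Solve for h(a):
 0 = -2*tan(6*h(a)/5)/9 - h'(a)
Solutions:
 h(a) = -5*asin(C1*exp(-4*a/15))/6 + 5*pi/6
 h(a) = 5*asin(C1*exp(-4*a/15))/6


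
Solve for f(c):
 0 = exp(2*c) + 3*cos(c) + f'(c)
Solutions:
 f(c) = C1 - exp(2*c)/2 - 3*sin(c)


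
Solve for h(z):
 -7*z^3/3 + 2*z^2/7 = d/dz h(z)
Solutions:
 h(z) = C1 - 7*z^4/12 + 2*z^3/21


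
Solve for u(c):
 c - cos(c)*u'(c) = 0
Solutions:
 u(c) = C1 + Integral(c/cos(c), c)


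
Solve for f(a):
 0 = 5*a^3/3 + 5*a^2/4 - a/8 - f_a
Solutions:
 f(a) = C1 + 5*a^4/12 + 5*a^3/12 - a^2/16


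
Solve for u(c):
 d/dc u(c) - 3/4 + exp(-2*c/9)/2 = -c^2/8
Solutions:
 u(c) = C1 - c^3/24 + 3*c/4 + 9*exp(-2*c/9)/4


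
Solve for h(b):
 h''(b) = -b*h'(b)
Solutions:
 h(b) = C1 + C2*erf(sqrt(2)*b/2)


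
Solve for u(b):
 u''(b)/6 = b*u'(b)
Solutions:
 u(b) = C1 + C2*erfi(sqrt(3)*b)


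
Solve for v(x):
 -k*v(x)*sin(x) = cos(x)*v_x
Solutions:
 v(x) = C1*exp(k*log(cos(x)))


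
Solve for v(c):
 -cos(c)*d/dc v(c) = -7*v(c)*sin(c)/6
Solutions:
 v(c) = C1/cos(c)^(7/6)


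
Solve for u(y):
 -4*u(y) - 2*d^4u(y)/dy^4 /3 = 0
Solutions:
 u(y) = (C1*sin(2^(3/4)*3^(1/4)*y/2) + C2*cos(2^(3/4)*3^(1/4)*y/2))*exp(-2^(3/4)*3^(1/4)*y/2) + (C3*sin(2^(3/4)*3^(1/4)*y/2) + C4*cos(2^(3/4)*3^(1/4)*y/2))*exp(2^(3/4)*3^(1/4)*y/2)


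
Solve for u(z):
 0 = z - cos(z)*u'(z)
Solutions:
 u(z) = C1 + Integral(z/cos(z), z)


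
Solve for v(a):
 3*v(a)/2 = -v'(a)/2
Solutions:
 v(a) = C1*exp(-3*a)


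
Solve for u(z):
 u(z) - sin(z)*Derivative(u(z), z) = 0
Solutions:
 u(z) = C1*sqrt(cos(z) - 1)/sqrt(cos(z) + 1)


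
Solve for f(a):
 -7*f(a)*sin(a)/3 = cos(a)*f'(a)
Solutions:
 f(a) = C1*cos(a)^(7/3)


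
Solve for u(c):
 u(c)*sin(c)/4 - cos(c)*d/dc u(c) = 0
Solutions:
 u(c) = C1/cos(c)^(1/4)


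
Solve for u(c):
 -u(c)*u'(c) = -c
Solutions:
 u(c) = -sqrt(C1 + c^2)
 u(c) = sqrt(C1 + c^2)


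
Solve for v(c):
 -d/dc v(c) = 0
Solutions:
 v(c) = C1


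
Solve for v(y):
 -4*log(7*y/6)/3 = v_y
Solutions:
 v(y) = C1 - 4*y*log(y)/3 - 4*y*log(7)/3 + 4*y/3 + 4*y*log(6)/3


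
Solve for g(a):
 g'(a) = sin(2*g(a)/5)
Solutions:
 -a + 5*log(cos(2*g(a)/5) - 1)/4 - 5*log(cos(2*g(a)/5) + 1)/4 = C1


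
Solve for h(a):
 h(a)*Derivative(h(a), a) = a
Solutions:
 h(a) = -sqrt(C1 + a^2)
 h(a) = sqrt(C1 + a^2)


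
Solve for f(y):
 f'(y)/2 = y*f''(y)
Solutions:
 f(y) = C1 + C2*y^(3/2)


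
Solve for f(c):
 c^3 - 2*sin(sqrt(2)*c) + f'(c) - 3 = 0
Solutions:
 f(c) = C1 - c^4/4 + 3*c - sqrt(2)*cos(sqrt(2)*c)


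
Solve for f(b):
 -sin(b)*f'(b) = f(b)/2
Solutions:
 f(b) = C1*(cos(b) + 1)^(1/4)/(cos(b) - 1)^(1/4)


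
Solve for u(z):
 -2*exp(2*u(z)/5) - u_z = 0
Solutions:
 u(z) = 5*log(-sqrt(-1/(C1 - 2*z))) - 5*log(2) + 5*log(10)/2
 u(z) = 5*log(-1/(C1 - 2*z))/2 - 5*log(2) + 5*log(10)/2


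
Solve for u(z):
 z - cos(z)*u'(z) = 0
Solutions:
 u(z) = C1 + Integral(z/cos(z), z)


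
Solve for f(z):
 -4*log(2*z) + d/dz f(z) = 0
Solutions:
 f(z) = C1 + 4*z*log(z) - 4*z + z*log(16)


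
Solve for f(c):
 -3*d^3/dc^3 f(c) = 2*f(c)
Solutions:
 f(c) = C3*exp(-2^(1/3)*3^(2/3)*c/3) + (C1*sin(2^(1/3)*3^(1/6)*c/2) + C2*cos(2^(1/3)*3^(1/6)*c/2))*exp(2^(1/3)*3^(2/3)*c/6)


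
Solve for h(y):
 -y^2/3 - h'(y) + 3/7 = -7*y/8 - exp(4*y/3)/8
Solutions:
 h(y) = C1 - y^3/9 + 7*y^2/16 + 3*y/7 + 3*exp(4*y/3)/32


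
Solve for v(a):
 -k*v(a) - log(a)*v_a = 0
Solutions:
 v(a) = C1*exp(-k*li(a))
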